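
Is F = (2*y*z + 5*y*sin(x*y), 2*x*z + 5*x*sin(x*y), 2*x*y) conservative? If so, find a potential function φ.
Yes, F is conservative. φ = 2*x*y*z - 5*cos(x*y)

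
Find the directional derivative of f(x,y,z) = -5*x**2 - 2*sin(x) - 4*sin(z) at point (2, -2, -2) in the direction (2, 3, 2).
-4*sqrt(17)*(3*cos(2) + 10)/17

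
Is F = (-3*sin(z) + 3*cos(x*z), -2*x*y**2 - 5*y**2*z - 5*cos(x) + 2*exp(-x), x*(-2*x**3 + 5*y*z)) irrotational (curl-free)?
No, ∇×F = (5*x*z + 5*y**2, 8*x**3 - 3*x*sin(x*z) - 5*y*z - 3*cos(z), -2*y**2 + 5*sin(x) - 2*exp(-x))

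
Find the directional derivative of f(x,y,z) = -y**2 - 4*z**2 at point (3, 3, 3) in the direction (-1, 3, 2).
-33*sqrt(14)/7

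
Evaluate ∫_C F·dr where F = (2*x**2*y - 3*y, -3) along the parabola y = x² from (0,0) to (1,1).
-18/5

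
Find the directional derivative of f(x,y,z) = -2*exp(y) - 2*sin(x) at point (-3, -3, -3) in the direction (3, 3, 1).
-6*sqrt(19)*(exp(3)*cos(3) + 1)*exp(-3)/19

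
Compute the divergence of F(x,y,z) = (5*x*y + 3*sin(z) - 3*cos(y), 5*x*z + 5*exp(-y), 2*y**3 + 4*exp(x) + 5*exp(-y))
5*y - 5*exp(-y)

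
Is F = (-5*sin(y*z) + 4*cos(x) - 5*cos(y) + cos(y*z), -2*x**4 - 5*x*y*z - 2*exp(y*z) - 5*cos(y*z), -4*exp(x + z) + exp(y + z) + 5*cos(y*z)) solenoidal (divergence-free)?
No, ∇·F = -5*x*z - 5*y*sin(y*z) - 2*z*exp(y*z) + 5*z*sin(y*z) - 4*exp(x + z) + exp(y + z) - 4*sin(x)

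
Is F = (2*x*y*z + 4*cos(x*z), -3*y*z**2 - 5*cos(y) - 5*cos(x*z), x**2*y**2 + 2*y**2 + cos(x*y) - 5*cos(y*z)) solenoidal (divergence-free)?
No, ∇·F = 2*y*z + 5*y*sin(y*z) - 3*z**2 - 4*z*sin(x*z) + 5*sin(y)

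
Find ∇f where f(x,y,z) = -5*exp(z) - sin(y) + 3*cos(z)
(0, -cos(y), -5*exp(z) - 3*sin(z))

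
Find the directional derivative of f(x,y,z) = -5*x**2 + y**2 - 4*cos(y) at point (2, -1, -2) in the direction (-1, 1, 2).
sqrt(6)*(9 - 2*sin(1))/3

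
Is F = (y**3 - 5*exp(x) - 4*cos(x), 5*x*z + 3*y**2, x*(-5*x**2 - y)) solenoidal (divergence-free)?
No, ∇·F = 6*y - 5*exp(x) + 4*sin(x)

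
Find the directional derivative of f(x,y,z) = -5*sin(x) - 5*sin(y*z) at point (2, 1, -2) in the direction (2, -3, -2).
-30*sqrt(17)*cos(2)/17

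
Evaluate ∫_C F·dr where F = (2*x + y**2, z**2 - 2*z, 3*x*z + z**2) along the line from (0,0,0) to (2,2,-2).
56/3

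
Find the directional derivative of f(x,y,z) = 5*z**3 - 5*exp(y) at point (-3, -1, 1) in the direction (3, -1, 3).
5*sqrt(19)*(1 + 9*E)*exp(-1)/19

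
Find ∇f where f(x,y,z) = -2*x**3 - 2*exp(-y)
(-6*x**2, 2*exp(-y), 0)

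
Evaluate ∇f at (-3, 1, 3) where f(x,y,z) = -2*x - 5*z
(-2, 0, -5)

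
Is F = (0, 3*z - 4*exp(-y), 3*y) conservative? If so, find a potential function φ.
Yes, F is conservative. φ = 3*y*z + 4*exp(-y)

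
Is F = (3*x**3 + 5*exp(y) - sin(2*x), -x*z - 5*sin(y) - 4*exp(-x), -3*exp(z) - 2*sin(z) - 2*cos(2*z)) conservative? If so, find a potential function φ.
No, ∇×F = (x, 0, -z - 5*exp(y) + 4*exp(-x)) ≠ 0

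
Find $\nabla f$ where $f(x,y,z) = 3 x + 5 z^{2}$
(3, 0, 10*z)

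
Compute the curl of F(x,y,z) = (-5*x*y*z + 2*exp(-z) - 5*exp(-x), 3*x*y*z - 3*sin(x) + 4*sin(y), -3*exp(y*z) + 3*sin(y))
(-3*x*y - 3*z*exp(y*z) + 3*cos(y), -5*x*y - 2*exp(-z), 5*x*z + 3*y*z - 3*cos(x))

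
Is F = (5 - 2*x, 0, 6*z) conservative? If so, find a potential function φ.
Yes, F is conservative. φ = -x**2 + 5*x + 3*z**2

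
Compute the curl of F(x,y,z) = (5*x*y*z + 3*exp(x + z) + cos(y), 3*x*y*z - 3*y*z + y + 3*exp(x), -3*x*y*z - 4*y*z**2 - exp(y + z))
(-3*x*y - 3*x*z + 3*y - 4*z**2 - exp(y + z), 5*x*y + 3*y*z + 3*exp(x + z), -5*x*z + 3*y*z + 3*exp(x) + sin(y))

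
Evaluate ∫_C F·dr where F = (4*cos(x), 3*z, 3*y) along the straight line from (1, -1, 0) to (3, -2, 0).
-4*sin(1) + 4*sin(3)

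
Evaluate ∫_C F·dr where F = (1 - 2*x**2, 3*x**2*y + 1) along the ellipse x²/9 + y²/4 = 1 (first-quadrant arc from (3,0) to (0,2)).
44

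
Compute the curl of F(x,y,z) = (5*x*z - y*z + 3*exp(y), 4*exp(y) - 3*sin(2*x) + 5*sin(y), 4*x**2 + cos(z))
(0, -3*x - y, z - 3*exp(y) - 6*cos(2*x))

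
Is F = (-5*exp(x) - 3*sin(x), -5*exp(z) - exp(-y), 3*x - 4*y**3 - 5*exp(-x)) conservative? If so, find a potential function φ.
No, ∇×F = (-12*y**2 + 5*exp(z), -3 - 5*exp(-x), 0) ≠ 0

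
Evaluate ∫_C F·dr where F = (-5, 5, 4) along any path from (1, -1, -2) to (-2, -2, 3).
30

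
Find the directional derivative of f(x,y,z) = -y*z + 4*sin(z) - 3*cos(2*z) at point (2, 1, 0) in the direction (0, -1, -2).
-6*sqrt(5)/5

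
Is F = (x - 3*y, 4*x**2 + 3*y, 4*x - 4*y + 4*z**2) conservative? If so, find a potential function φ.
No, ∇×F = (-4, -4, 8*x + 3) ≠ 0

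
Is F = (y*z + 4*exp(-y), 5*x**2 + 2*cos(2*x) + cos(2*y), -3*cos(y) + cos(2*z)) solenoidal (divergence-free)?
No, ∇·F = -2*sin(2*y) - 2*sin(2*z)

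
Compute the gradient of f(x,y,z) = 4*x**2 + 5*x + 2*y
(8*x + 5, 2, 0)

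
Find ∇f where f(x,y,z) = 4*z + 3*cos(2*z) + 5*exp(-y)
(0, -5*exp(-y), 4 - 6*sin(2*z))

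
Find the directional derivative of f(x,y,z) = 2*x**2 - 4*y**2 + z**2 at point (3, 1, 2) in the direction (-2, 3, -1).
-26*sqrt(14)/7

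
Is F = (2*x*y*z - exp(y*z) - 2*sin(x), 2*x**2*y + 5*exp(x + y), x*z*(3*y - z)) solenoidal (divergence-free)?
No, ∇·F = 2*x**2 - x*z + x*(3*y - z) + 2*y*z + 5*exp(x + y) - 2*cos(x)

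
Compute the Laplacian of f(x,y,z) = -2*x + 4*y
0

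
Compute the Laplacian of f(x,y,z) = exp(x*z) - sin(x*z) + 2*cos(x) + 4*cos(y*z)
x**2*exp(x*z) + x**2*sin(x*z) - 4*y**2*cos(y*z) + z**2*exp(x*z) + z**2*sin(x*z) - 4*z**2*cos(y*z) - 2*cos(x)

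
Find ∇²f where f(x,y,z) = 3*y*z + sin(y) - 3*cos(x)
-sin(y) + 3*cos(x)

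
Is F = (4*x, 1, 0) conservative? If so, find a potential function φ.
Yes, F is conservative. φ = 2*x**2 + y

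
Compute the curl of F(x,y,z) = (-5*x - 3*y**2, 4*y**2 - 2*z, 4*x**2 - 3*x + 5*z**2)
(2, 3 - 8*x, 6*y)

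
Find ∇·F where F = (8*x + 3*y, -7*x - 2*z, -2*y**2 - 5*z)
3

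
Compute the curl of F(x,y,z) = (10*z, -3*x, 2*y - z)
(2, 10, -3)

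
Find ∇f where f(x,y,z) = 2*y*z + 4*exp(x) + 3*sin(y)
(4*exp(x), 2*z + 3*cos(y), 2*y)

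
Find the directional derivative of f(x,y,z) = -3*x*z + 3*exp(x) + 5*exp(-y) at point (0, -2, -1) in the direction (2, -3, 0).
3*sqrt(13)*(4 + 5*exp(2))/13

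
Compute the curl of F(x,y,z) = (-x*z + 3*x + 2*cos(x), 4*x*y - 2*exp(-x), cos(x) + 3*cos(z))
(0, -x + sin(x), 4*y + 2*exp(-x))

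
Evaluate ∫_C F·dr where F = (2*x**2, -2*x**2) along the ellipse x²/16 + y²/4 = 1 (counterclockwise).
0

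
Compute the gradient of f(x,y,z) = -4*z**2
(0, 0, -8*z)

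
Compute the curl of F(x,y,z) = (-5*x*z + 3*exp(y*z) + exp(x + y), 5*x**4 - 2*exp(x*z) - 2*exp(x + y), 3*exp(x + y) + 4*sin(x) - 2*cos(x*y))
(2*x*exp(x*z) + 2*x*sin(x*y) + 3*exp(x + y), -5*x + 3*y*exp(y*z) - 2*y*sin(x*y) - 3*exp(x + y) - 4*cos(x), 20*x**3 - 2*z*exp(x*z) - 3*z*exp(y*z) - 3*exp(x + y))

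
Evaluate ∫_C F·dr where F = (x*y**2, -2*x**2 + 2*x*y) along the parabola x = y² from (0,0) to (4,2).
248/15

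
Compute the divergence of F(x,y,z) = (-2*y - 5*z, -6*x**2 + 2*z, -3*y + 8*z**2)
16*z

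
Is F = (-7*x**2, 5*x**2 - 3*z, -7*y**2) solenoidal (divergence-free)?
No, ∇·F = -14*x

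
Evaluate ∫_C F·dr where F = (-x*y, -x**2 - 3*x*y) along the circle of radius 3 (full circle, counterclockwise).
0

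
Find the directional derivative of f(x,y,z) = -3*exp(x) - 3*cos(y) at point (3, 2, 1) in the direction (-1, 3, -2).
3*sqrt(14)*(3*sin(2) + exp(3))/14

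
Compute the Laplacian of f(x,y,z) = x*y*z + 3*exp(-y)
3*exp(-y)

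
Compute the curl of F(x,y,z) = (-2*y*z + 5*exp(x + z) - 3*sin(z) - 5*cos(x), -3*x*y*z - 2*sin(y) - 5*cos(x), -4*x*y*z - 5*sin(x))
(x*(3*y - 4*z), 4*y*z - 2*y + 5*exp(x + z) + 5*cos(x) - 3*cos(z), -3*y*z + 2*z + 5*sin(x))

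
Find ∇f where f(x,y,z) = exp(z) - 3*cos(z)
(0, 0, exp(z) + 3*sin(z))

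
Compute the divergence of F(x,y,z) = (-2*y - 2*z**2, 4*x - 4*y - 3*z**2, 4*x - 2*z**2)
-4*z - 4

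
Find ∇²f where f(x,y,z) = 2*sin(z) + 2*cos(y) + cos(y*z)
-y**2*cos(y*z) - z**2*cos(y*z) - 2*sin(z) - 2*cos(y)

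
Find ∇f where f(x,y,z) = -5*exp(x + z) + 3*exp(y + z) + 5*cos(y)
(-5*exp(x + z), 3*exp(y + z) - 5*sin(y), -5*exp(x + z) + 3*exp(y + z))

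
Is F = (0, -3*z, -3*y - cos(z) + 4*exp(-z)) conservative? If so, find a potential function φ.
Yes, F is conservative. φ = -3*y*z - sin(z) - 4*exp(-z)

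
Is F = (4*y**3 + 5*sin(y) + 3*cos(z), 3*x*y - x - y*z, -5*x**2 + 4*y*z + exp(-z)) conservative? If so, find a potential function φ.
No, ∇×F = (y + 4*z, 10*x - 3*sin(z), -12*y**2 + 3*y - 5*cos(y) - 1) ≠ 0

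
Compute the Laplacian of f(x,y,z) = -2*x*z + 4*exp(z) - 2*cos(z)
4*exp(z) + 2*cos(z)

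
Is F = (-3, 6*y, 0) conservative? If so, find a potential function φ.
Yes, F is conservative. φ = -3*x + 3*y**2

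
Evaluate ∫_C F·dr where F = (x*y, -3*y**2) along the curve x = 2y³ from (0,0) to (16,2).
1480/7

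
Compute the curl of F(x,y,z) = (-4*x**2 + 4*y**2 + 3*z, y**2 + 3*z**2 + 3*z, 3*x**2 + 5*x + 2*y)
(-6*z - 1, -6*x - 2, -8*y)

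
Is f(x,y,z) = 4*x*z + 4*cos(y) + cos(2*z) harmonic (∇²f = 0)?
No, ∇²f = -4*cos(y) - 4*cos(2*z)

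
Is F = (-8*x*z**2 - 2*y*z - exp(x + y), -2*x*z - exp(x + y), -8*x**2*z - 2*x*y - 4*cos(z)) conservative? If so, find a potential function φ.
Yes, F is conservative. φ = -4*x**2*z**2 - 2*x*y*z - exp(x + y) - 4*sin(z)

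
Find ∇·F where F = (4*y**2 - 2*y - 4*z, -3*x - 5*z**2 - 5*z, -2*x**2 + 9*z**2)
18*z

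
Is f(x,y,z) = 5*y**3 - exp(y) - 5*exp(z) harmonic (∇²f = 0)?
No, ∇²f = 30*y - exp(y) - 5*exp(z)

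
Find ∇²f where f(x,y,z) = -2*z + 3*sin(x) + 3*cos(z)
-3*sin(x) - 3*cos(z)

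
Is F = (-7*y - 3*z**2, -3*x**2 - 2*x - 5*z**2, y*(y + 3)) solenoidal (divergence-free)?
Yes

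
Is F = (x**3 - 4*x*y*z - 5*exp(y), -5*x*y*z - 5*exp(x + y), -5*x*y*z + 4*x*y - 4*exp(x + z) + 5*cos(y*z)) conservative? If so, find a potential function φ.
No, ∇×F = (5*x*y - 5*x*z + 4*x - 5*z*sin(y*z), -4*x*y + 5*y*z - 4*y + 4*exp(x + z), 4*x*z - 5*y*z + 5*exp(y) - 5*exp(x + y)) ≠ 0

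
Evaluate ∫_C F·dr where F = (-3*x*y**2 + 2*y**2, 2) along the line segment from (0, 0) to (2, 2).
-8/3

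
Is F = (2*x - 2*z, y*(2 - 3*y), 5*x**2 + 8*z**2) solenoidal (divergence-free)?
No, ∇·F = -6*y + 16*z + 4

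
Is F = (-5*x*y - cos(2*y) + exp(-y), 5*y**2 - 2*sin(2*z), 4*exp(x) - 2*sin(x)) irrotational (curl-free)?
No, ∇×F = (4*cos(2*z), -4*exp(x) + 2*cos(x), 5*x - 2*sin(2*y) + exp(-y))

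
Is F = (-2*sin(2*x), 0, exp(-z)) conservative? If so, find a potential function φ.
Yes, F is conservative. φ = cos(2*x) - exp(-z)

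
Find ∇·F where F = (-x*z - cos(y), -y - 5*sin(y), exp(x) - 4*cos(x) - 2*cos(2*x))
-z - 5*cos(y) - 1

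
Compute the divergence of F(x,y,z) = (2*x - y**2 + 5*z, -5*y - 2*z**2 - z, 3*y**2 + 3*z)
0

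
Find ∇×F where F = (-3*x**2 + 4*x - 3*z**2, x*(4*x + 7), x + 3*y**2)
(6*y, -6*z - 1, 8*x + 7)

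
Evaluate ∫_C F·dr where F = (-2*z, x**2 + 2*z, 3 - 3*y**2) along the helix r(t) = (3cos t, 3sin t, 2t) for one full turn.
-66*pi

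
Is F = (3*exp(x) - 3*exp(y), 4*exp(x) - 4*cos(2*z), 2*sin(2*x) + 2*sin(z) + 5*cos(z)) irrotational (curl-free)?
No, ∇×F = (-8*sin(2*z), -4*cos(2*x), 4*exp(x) + 3*exp(y))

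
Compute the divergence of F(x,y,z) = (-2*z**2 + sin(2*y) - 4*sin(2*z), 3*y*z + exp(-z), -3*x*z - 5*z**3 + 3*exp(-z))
-3*x - 15*z**2 + 3*z - 3*exp(-z)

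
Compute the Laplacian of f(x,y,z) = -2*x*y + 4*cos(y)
-4*cos(y)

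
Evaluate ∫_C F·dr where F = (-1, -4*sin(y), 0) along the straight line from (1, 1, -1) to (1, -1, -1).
0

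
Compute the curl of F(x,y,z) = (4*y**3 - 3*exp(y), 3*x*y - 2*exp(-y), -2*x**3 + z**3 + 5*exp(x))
(0, 6*x**2 - 5*exp(x), -12*y**2 + 3*y + 3*exp(y))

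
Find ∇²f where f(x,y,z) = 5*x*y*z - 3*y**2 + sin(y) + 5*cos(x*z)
-5*x**2*cos(x*z) - 5*z**2*cos(x*z) - sin(y) - 6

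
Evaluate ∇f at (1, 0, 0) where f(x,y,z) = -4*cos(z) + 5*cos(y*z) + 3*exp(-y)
(0, -3, 0)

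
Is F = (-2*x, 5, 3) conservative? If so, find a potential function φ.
Yes, F is conservative. φ = -x**2 + 5*y + 3*z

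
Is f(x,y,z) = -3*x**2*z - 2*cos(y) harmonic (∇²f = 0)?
No, ∇²f = -6*z + 2*cos(y)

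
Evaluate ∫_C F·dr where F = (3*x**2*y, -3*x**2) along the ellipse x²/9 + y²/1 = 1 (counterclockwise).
-81*pi/4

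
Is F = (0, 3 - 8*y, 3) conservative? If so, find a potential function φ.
Yes, F is conservative. φ = -4*y**2 + 3*y + 3*z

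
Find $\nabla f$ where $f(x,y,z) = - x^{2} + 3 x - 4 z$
(3 - 2*x, 0, -4)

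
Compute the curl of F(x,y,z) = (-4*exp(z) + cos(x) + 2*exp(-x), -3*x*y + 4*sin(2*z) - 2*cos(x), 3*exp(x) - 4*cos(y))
(4*sin(y) - 8*cos(2*z), -3*exp(x) - 4*exp(z), -3*y + 2*sin(x))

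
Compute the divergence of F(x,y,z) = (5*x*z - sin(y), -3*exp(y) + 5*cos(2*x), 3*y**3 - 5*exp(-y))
5*z - 3*exp(y)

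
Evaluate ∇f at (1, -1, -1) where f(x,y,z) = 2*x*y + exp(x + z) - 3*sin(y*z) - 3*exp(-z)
(-1, 3*cos(1) + 2, 1 + 3*cos(1) + 3*E)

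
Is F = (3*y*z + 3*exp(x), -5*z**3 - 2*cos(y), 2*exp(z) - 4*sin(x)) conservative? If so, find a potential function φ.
No, ∇×F = (15*z**2, 3*y + 4*cos(x), -3*z) ≠ 0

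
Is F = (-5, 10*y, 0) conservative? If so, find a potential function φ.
Yes, F is conservative. φ = -5*x + 5*y**2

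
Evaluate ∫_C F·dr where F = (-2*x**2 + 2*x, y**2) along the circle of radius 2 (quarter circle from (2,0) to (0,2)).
4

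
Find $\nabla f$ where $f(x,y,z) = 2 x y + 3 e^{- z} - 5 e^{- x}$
(2*y + 5*exp(-x), 2*x, -3*exp(-z))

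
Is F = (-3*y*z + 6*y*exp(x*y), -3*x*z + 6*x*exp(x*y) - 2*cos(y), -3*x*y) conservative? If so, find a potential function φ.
Yes, F is conservative. φ = -3*x*y*z + 6*exp(x*y) - 2*sin(y)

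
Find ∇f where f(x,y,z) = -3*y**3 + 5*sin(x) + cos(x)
(-sin(x) + 5*cos(x), -9*y**2, 0)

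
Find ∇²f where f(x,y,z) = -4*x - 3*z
0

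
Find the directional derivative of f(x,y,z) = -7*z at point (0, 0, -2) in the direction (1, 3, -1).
7*sqrt(11)/11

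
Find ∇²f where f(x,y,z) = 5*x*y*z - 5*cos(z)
5*cos(z)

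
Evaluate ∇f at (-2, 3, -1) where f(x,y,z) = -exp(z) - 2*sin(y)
(0, -2*cos(3), -exp(-1))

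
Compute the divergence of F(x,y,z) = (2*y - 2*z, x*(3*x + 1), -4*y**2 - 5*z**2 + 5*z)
5 - 10*z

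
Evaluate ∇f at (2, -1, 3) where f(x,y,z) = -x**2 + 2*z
(-4, 0, 2)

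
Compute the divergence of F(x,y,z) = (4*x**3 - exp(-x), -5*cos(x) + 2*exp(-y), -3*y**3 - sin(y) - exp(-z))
12*x**2 + exp(-z) - 2*exp(-y) + exp(-x)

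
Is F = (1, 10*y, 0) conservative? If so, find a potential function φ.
Yes, F is conservative. φ = x + 5*y**2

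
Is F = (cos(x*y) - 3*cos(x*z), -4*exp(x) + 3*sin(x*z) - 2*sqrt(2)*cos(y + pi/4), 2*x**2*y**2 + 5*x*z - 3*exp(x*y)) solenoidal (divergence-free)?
No, ∇·F = 5*x - y*sin(x*y) + 3*z*sin(x*z) + 2*sqrt(2)*sin(y + pi/4)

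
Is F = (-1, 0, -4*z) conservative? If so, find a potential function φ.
Yes, F is conservative. φ = -x - 2*z**2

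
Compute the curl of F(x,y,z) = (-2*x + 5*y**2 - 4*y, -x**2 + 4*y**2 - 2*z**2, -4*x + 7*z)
(4*z, 4, -2*x - 10*y + 4)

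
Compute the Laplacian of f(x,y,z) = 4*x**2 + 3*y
8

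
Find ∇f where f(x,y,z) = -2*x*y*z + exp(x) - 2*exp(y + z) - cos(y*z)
(-2*y*z + exp(x), -2*x*z + z*sin(y*z) - 2*exp(y + z), -2*x*y + y*sin(y*z) - 2*exp(y + z))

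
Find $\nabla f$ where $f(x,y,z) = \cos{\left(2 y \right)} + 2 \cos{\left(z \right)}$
(0, -2*sin(2*y), -2*sin(z))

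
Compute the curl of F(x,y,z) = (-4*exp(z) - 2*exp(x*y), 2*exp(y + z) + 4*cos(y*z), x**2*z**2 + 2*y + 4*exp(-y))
(4*y*sin(y*z) - 2*exp(y + z) + 2 - 4*exp(-y), -2*x*z**2 - 4*exp(z), 2*x*exp(x*y))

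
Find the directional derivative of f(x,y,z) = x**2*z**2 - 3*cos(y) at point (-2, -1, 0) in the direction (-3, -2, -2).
6*sqrt(17)*sin(1)/17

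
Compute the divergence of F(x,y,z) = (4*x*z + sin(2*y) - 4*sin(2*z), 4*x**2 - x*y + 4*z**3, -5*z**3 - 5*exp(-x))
-x - 15*z**2 + 4*z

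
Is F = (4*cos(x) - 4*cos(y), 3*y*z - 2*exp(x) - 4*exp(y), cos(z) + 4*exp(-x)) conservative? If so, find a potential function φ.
No, ∇×F = (-3*y, 4*exp(-x), -2*exp(x) - 4*sin(y)) ≠ 0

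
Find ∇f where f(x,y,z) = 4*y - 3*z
(0, 4, -3)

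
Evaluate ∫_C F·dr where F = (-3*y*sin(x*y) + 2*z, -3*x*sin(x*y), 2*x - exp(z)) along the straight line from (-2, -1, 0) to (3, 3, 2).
-exp(2) + 3*cos(9) - 3*cos(2) + 13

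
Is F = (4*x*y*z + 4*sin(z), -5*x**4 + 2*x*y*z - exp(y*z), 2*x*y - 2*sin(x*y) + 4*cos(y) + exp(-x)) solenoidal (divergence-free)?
No, ∇·F = z*(2*x + 4*y - exp(y*z))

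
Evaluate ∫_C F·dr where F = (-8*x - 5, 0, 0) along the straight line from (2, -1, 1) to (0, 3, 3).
26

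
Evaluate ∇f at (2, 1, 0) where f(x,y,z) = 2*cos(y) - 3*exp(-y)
(0, -2*sin(1) + 3*exp(-1), 0)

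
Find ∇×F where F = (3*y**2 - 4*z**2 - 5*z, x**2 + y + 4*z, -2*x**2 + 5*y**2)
(10*y - 4, 4*x - 8*z - 5, 2*x - 6*y)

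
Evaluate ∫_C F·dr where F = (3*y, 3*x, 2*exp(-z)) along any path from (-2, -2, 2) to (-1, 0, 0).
-14 + 2*exp(-2)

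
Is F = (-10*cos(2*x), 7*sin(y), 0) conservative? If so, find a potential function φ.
Yes, F is conservative. φ = -5*sin(2*x) - 7*cos(y)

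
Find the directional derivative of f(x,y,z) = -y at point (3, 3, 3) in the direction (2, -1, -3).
sqrt(14)/14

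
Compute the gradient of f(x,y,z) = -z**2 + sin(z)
(0, 0, -2*z + cos(z))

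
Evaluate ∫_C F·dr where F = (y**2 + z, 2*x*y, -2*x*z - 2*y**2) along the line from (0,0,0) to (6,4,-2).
286/3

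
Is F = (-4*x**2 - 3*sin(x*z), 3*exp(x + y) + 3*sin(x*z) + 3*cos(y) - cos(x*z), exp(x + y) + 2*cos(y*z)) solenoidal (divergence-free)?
No, ∇·F = -8*x - 2*y*sin(y*z) - 3*z*cos(x*z) + 3*exp(x + y) - 3*sin(y)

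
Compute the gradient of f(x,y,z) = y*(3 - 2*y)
(0, 3 - 4*y, 0)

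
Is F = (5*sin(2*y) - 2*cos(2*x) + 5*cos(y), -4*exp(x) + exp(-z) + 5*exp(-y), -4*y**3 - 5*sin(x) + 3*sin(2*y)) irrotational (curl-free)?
No, ∇×F = (-12*y**2 + 6*cos(2*y) + exp(-z), 5*cos(x), -4*exp(x) + 5*sin(y) - 10*cos(2*y))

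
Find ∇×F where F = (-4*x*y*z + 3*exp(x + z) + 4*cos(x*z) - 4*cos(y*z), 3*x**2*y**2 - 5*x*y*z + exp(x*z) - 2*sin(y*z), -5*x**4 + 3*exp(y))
(5*x*y - x*exp(x*z) + 2*y*cos(y*z) + 3*exp(y), 20*x**3 - 4*x*y - 4*x*sin(x*z) + 4*y*sin(y*z) + 3*exp(x + z), 6*x*y**2 + 4*x*z - 5*y*z + z*exp(x*z) - 4*z*sin(y*z))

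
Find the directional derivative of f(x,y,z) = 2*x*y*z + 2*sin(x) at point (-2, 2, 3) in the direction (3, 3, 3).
2*sqrt(3)*(-4 + cos(2))/3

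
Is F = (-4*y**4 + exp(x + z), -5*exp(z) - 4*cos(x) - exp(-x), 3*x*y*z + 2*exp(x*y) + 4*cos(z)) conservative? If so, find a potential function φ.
No, ∇×F = (3*x*z + 2*x*exp(x*y) + 5*exp(z), -3*y*z - 2*y*exp(x*y) + exp(x + z), 16*y**3 + 4*sin(x) + exp(-x)) ≠ 0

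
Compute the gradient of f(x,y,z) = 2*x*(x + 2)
(4*x + 4, 0, 0)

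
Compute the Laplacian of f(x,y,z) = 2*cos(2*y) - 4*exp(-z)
-8*cos(2*y) - 4*exp(-z)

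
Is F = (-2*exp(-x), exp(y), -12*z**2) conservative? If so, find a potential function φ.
Yes, F is conservative. φ = -4*z**3 + exp(y) + 2*exp(-x)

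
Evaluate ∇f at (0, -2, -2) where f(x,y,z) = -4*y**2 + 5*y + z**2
(0, 21, -4)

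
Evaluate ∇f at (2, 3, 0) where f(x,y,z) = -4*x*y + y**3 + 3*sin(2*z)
(-12, 19, 6)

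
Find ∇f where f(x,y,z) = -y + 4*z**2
(0, -1, 8*z)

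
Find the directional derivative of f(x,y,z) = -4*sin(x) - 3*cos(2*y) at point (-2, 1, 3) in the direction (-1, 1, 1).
sqrt(3)*(4*cos(2)/3 + 2*sin(2))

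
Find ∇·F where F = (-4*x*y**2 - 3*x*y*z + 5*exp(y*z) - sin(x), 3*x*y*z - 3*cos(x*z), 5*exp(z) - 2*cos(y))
3*x*z - 4*y**2 - 3*y*z + 5*exp(z) - cos(x)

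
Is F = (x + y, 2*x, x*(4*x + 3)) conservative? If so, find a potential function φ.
No, ∇×F = (0, -8*x - 3, 1) ≠ 0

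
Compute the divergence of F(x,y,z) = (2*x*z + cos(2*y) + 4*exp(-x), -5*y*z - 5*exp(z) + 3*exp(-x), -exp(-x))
-3*z - 4*exp(-x)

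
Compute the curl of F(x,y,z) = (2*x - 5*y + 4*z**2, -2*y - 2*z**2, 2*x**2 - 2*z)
(4*z, -4*x + 8*z, 5)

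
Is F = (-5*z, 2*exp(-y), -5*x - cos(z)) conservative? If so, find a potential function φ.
Yes, F is conservative. φ = -5*x*z - sin(z) - 2*exp(-y)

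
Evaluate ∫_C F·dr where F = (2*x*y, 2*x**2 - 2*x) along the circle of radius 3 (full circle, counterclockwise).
-18*pi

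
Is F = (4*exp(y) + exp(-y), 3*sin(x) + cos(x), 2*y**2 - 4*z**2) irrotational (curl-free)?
No, ∇×F = (4*y, 0, -4*exp(y) - sin(x) + 3*cos(x) + exp(-y))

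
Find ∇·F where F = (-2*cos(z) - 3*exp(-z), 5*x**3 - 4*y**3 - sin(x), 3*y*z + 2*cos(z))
-12*y**2 + 3*y - 2*sin(z)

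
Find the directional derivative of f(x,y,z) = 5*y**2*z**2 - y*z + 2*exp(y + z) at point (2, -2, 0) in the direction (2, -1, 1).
sqrt(6)/3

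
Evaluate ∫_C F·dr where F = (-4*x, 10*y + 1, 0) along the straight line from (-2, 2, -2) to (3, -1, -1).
-28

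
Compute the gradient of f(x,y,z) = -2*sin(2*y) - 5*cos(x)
(5*sin(x), -4*cos(2*y), 0)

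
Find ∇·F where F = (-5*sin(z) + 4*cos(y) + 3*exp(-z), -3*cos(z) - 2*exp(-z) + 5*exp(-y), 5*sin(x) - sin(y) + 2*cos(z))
-2*sin(z) - 5*exp(-y)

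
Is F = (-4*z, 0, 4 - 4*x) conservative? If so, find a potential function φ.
Yes, F is conservative. φ = 4*z*(1 - x)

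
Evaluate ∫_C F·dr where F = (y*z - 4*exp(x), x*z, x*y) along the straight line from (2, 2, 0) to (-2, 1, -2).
4 + 8*sinh(2)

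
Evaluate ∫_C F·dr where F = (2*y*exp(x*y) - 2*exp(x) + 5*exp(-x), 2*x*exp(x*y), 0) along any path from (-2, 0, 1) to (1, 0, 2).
(-5*E + 2 + (-2 + 5*E)*exp(3))*exp(-2)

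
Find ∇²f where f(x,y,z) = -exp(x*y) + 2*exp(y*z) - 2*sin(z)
-x**2*exp(x*y) - y**2*exp(x*y) + 2*y**2*exp(y*z) + 2*z**2*exp(y*z) + 2*sin(z)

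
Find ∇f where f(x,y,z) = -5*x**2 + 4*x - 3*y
(4 - 10*x, -3, 0)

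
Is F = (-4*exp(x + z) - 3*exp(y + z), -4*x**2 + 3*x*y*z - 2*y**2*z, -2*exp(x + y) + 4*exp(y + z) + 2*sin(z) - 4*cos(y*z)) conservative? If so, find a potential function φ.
No, ∇×F = (-3*x*y + 2*y**2 + 4*z*sin(y*z) - 2*exp(x + y) + 4*exp(y + z), 2*exp(x + y) - 4*exp(x + z) - 3*exp(y + z), -8*x + 3*y*z + 3*exp(y + z)) ≠ 0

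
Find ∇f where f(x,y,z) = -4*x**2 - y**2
(-8*x, -2*y, 0)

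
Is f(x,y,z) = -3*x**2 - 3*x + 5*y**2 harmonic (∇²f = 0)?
No, ∇²f = 4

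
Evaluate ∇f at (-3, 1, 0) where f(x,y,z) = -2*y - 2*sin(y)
(0, -2 - 2*cos(1), 0)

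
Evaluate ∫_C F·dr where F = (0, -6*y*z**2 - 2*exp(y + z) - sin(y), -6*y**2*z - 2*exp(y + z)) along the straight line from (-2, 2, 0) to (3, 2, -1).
-12 - 2*E + 2*exp(2)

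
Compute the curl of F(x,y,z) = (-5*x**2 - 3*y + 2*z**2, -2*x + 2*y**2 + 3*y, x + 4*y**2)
(8*y, 4*z - 1, 1)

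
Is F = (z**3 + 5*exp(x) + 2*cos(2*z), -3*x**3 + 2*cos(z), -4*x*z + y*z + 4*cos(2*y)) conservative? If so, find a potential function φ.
No, ∇×F = (z - 8*sin(2*y) + 2*sin(z), 3*z**2 + 4*z - 4*sin(2*z), -9*x**2) ≠ 0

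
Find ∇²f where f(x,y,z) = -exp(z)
-exp(z)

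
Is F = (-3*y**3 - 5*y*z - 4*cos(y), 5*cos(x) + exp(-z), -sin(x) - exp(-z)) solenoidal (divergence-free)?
No, ∇·F = exp(-z)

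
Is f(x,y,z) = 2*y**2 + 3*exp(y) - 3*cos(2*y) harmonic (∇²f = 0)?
No, ∇²f = 3*exp(y) + 12*cos(2*y) + 4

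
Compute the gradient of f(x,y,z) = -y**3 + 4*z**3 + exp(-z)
(0, -3*y**2, 12*z**2 - exp(-z))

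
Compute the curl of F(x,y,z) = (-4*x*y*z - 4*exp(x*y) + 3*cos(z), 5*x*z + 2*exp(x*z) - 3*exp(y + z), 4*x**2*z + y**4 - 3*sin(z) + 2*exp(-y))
(-2*x*exp(x*z) - 5*x + 4*y**3 + 3*exp(y + z) - 2*exp(-y), -4*x*y - 8*x*z - 3*sin(z), 4*x*z + 4*x*exp(x*y) + 2*z*exp(x*z) + 5*z)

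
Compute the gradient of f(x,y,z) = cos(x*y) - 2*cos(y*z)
(-y*sin(x*y), -x*sin(x*y) + 2*z*sin(y*z), 2*y*sin(y*z))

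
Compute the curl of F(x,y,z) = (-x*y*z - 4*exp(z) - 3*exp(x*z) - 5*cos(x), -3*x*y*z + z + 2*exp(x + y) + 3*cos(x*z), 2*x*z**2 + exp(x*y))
(3*x*y + x*exp(x*y) + 3*x*sin(x*z) - 1, -x*y - 3*x*exp(x*z) - y*exp(x*y) - 2*z**2 - 4*exp(z), x*z - 3*y*z - 3*z*sin(x*z) + 2*exp(x + y))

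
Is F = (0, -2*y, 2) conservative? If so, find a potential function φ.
Yes, F is conservative. φ = -y**2 + 2*z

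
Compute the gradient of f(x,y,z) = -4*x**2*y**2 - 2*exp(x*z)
(-8*x*y**2 - 2*z*exp(x*z), -8*x**2*y, -2*x*exp(x*z))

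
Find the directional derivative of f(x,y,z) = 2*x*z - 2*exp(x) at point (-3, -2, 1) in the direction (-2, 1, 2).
-16/3 + 4*exp(-3)/3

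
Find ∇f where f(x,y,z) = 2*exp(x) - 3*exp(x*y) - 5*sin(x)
(-3*y*exp(x*y) + 2*exp(x) - 5*cos(x), -3*x*exp(x*y), 0)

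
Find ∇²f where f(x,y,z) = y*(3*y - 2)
6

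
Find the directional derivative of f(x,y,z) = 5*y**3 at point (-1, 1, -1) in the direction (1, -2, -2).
-10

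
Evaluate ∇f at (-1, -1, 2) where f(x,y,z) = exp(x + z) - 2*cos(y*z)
(E, -4*sin(2), 2*sin(2) + E)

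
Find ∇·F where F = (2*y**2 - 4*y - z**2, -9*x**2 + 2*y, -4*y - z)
1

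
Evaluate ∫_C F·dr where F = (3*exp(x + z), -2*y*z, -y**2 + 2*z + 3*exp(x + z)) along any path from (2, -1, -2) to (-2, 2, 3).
-12 + 3*E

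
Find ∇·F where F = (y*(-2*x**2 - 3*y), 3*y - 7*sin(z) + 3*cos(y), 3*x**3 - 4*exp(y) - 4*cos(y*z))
-4*x*y + 4*y*sin(y*z) - 3*sin(y) + 3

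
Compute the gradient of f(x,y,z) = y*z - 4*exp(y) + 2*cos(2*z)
(0, z - 4*exp(y), y - 4*sin(2*z))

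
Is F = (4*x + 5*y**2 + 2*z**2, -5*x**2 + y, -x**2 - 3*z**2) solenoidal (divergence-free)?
No, ∇·F = 5 - 6*z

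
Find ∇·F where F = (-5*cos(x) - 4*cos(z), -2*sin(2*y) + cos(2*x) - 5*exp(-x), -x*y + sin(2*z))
5*sin(x) - 4*cos(2*y) + 2*cos(2*z)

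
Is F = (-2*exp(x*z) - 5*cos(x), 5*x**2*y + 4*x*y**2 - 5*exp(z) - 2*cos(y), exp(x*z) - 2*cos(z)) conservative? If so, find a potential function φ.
No, ∇×F = (5*exp(z), (-2*x - z)*exp(x*z), 2*y*(5*x + 2*y)) ≠ 0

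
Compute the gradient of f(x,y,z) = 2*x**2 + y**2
(4*x, 2*y, 0)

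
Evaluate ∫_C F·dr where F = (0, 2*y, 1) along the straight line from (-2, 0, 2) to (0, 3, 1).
8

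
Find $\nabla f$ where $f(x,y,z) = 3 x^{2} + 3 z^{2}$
(6*x, 0, 6*z)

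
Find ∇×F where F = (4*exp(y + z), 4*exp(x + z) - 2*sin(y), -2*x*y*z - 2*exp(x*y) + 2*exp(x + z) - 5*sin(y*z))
(-2*x*z - 2*x*exp(x*y) - 5*z*cos(y*z) - 4*exp(x + z), 2*y*z + 2*y*exp(x*y) - 2*exp(x + z) + 4*exp(y + z), 4*exp(x + z) - 4*exp(y + z))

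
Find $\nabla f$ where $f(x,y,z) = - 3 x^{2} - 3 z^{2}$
(-6*x, 0, -6*z)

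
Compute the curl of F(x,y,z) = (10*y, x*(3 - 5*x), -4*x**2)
(0, 8*x, -10*x - 7)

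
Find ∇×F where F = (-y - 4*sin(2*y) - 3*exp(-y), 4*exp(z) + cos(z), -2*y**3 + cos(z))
(-6*y**2 - 4*exp(z) + sin(z), 0, 8*cos(2*y) + 1 - 3*exp(-y))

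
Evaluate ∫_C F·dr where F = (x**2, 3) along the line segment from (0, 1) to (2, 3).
26/3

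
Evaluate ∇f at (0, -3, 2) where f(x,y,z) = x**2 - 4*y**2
(0, 24, 0)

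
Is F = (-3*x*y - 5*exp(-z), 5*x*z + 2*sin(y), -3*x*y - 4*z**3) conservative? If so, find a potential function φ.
No, ∇×F = (-8*x, 3*y + 5*exp(-z), 3*x + 5*z) ≠ 0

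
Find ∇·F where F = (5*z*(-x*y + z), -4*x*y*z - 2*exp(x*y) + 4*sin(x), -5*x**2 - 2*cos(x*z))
-4*x*z - 2*x*exp(x*y) + 2*x*sin(x*z) - 5*y*z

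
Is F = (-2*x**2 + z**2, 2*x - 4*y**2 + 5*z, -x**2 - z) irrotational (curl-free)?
No, ∇×F = (-5, 2*x + 2*z, 2)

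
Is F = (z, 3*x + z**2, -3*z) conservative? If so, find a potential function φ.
No, ∇×F = (-2*z, 1, 3) ≠ 0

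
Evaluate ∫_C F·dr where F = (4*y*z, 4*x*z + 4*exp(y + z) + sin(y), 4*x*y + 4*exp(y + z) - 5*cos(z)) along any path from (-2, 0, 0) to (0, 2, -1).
-3 - cos(2) + 5*sin(1) + 4*E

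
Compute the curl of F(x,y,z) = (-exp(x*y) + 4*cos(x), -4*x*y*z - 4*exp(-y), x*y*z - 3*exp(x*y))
(x*(4*y + z - 3*exp(x*y)), y*(-z + 3*exp(x*y)), x*exp(x*y) - 4*y*z)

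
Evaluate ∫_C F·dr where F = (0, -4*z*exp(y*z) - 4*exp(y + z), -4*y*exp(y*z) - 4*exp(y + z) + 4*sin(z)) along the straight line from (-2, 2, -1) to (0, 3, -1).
4*((1 - E)*exp(4) - 1 + E)*exp(-3)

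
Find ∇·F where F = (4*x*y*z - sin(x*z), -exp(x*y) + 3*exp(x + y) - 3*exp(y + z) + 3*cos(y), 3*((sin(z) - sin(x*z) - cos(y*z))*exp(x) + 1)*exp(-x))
-x*exp(x*y) - 3*x*cos(x*z) + 4*y*z + 3*y*sin(y*z) - z*cos(x*z) + 3*exp(x + y) - 3*exp(y + z) - 3*sin(y) + 3*cos(z)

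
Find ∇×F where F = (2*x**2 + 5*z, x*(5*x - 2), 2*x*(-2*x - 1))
(0, 8*x + 7, 10*x - 2)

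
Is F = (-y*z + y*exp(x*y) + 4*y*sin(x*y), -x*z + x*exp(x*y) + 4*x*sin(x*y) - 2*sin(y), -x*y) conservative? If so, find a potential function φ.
Yes, F is conservative. φ = -x*y*z + exp(x*y) + 2*cos(y) - 4*cos(x*y)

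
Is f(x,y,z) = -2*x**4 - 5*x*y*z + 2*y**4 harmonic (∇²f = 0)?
No, ∇²f = -24*x**2 + 24*y**2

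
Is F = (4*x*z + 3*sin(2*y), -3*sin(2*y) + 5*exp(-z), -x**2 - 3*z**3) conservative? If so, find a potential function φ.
No, ∇×F = (5*exp(-z), 6*x, -6*cos(2*y)) ≠ 0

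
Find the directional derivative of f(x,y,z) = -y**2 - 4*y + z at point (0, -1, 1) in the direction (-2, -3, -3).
3*sqrt(22)/22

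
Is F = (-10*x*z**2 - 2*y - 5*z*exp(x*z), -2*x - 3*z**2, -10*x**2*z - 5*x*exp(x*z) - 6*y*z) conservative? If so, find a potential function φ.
Yes, F is conservative. φ = -5*x**2*z**2 - 2*x*y - 3*y*z**2 - 5*exp(x*z)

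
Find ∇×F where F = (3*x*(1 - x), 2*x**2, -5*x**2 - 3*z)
(0, 10*x, 4*x)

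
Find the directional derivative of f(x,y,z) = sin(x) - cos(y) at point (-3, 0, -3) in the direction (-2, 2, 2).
-sqrt(3)*cos(3)/3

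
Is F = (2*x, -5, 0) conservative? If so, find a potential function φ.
Yes, F is conservative. φ = x**2 - 5*y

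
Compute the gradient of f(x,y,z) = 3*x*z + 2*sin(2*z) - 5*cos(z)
(3*z, 0, 3*x + 5*sin(z) + 4*cos(2*z))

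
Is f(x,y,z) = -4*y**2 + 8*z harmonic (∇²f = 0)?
No, ∇²f = -8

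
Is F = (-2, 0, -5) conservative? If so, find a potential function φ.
Yes, F is conservative. φ = -2*x - 5*z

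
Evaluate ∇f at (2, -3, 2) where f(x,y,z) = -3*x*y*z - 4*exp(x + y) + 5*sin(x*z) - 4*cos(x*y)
(10*cos(4) + 12*sin(6) - 4*exp(-1) + 18, -12 - 4*exp(-1) - 8*sin(6), 10*cos(4) + 18)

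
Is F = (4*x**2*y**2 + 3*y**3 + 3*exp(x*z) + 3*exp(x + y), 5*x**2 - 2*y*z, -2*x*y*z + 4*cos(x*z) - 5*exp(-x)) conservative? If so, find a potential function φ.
No, ∇×F = (-2*x*z + 2*y, 3*x*exp(x*z) + 2*y*z + 4*z*sin(x*z) - 5*exp(-x), -8*x**2*y + 10*x - 9*y**2 - 3*exp(x + y)) ≠ 0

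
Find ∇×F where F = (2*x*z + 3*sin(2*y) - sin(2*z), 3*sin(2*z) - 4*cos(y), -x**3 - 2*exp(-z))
(-6*cos(2*z), 3*x**2 + 2*x - 2*cos(2*z), -6*cos(2*y))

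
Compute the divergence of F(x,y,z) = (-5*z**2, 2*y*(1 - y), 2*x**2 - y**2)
2 - 4*y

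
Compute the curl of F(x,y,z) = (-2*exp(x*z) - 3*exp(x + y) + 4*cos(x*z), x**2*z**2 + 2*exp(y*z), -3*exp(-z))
(-2*x**2*z - 2*y*exp(y*z), -2*x*(exp(x*z) + 2*sin(x*z)), 2*x*z**2 + 3*exp(x + y))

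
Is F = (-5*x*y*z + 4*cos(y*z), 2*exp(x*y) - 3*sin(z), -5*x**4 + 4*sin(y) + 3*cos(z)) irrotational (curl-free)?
No, ∇×F = (4*cos(y) + 3*cos(z), 20*x**3 - 5*x*y - 4*y*sin(y*z), 5*x*z + 2*y*exp(x*y) + 4*z*sin(y*z))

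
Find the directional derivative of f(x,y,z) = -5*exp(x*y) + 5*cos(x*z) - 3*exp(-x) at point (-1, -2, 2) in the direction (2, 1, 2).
10*sin(2)/3 + 2*E + 25*exp(2)/3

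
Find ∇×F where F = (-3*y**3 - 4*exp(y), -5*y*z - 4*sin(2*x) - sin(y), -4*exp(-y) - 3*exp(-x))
(5*y + 4*exp(-y), -3*exp(-x), 9*y**2 + 4*exp(y) - 8*cos(2*x))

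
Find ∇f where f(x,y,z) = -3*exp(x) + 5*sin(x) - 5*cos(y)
(-3*exp(x) + 5*cos(x), 5*sin(y), 0)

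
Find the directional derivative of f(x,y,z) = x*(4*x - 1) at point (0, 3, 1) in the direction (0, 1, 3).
0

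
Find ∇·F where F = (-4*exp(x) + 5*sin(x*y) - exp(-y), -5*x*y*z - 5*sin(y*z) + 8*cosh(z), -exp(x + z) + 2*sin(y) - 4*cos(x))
-5*x*z + 5*y*cos(x*y) - 5*z*cos(y*z) - 4*exp(x) - exp(x + z)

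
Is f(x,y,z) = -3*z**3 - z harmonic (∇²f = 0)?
No, ∇²f = -18*z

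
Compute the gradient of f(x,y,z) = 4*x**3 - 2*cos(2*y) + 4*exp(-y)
(12*x**2, 4*sin(2*y) - 4*exp(-y), 0)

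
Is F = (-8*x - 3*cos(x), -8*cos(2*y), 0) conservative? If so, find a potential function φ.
Yes, F is conservative. φ = -4*x**2 - 3*sin(x) - 4*sin(2*y)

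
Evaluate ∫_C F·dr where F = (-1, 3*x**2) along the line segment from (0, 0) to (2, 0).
-2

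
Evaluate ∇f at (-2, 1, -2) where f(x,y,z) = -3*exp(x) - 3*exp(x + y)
(-(3 + 3*E)*exp(-2), -3*exp(-1), 0)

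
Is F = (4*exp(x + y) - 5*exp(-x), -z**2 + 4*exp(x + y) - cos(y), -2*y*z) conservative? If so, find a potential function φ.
Yes, F is conservative. φ = -y*z**2 + 4*exp(x + y) - sin(y) + 5*exp(-x)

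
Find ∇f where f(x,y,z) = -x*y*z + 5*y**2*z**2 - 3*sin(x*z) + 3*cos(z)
(-z*(y + 3*cos(x*z)), z*(-x + 10*y*z), -x*y - 3*x*cos(x*z) + 10*y**2*z - 3*sin(z))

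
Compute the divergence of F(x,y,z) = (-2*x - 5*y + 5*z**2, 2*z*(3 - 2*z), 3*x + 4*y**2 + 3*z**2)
6*z - 2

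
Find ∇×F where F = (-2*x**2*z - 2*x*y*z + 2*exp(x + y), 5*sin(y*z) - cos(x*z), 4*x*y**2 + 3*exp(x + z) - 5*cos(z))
(8*x*y - x*sin(x*z) - 5*y*cos(y*z), -2*x**2 - 2*x*y - 4*y**2 - 3*exp(x + z), 2*x*z + z*sin(x*z) - 2*exp(x + y))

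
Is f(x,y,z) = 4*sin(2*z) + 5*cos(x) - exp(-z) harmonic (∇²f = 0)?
No, ∇²f = -16*sin(2*z) - 5*cos(x) - exp(-z)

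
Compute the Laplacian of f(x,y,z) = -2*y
0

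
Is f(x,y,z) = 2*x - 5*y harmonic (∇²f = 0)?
Yes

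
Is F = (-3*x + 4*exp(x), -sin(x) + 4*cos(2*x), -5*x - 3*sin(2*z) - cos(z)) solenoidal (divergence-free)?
No, ∇·F = 4*exp(x) + sin(z) - 6*cos(2*z) - 3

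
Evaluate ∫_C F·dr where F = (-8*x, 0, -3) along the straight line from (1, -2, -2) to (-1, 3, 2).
-12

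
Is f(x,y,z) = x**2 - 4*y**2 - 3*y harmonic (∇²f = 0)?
No, ∇²f = -6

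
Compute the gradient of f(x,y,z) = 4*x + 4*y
(4, 4, 0)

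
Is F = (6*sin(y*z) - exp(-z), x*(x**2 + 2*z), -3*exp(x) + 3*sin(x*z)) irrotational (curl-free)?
No, ∇×F = (-2*x, 6*y*cos(y*z) - 3*z*cos(x*z) + 3*exp(x) + exp(-z), 3*x**2 - 6*z*cos(y*z) + 2*z)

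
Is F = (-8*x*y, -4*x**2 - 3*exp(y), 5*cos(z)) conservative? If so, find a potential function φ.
Yes, F is conservative. φ = -4*x**2*y - 3*exp(y) + 5*sin(z)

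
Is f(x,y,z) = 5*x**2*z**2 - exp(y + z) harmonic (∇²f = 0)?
No, ∇²f = 10*x**2 + 10*z**2 - 2*exp(y + z)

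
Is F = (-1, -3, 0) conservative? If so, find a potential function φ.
Yes, F is conservative. φ = -x - 3*y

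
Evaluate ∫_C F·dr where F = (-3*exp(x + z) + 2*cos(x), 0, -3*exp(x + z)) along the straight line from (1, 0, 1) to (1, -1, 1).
0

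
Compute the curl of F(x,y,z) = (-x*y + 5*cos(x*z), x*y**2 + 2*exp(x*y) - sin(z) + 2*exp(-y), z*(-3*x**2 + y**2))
(2*y*z + cos(z), x*(6*z - 5*sin(x*z)), x + y**2 + 2*y*exp(x*y))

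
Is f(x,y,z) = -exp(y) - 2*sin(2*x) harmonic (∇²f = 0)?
No, ∇²f = -exp(y) + 8*sin(2*x)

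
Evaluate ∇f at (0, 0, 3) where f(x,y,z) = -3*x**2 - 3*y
(0, -3, 0)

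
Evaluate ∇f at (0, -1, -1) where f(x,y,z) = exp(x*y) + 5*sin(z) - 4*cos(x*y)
(-1, 0, 5*cos(1))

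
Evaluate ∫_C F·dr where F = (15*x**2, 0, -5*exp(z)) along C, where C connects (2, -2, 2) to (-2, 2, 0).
-85 + 5*exp(2)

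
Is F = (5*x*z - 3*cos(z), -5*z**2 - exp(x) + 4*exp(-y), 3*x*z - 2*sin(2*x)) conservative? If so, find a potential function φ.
No, ∇×F = (10*z, 5*x - 3*z + 3*sin(z) + 4*cos(2*x), -exp(x)) ≠ 0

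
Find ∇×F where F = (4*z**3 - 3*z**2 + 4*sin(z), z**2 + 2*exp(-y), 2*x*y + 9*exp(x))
(2*x - 2*z, -2*y + 12*z**2 - 6*z - 9*exp(x) + 4*cos(z), 0)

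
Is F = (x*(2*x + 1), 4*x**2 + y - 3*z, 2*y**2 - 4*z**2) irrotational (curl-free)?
No, ∇×F = (4*y + 3, 0, 8*x)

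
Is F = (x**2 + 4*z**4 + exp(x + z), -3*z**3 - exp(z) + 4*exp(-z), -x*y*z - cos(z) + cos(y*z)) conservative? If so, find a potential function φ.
No, ∇×F = (-x*z + 9*z**2 - z*sin(y*z) + exp(z) + 4*exp(-z), y*z + 16*z**3 + exp(x + z), 0) ≠ 0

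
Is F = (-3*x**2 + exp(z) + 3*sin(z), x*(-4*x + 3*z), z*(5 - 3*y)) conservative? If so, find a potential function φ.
No, ∇×F = (-3*x - 3*z, exp(z) + 3*cos(z), -8*x + 3*z) ≠ 0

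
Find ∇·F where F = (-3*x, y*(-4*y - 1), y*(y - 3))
-8*y - 4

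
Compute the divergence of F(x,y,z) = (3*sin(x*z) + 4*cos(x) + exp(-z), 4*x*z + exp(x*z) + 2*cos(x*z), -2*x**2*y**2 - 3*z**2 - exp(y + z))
3*z*cos(x*z) - 6*z - exp(y + z) - 4*sin(x)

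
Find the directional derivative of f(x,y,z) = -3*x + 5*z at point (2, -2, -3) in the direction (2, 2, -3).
-21*sqrt(17)/17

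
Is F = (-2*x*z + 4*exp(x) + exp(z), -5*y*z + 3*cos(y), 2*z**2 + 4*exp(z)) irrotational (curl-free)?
No, ∇×F = (5*y, -2*x + exp(z), 0)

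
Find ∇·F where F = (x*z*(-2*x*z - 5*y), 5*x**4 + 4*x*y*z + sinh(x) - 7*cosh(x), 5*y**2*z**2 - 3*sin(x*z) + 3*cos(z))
-4*x*z**2 + 4*x*z - 3*x*cos(x*z) + 10*y**2*z - 5*y*z - 3*sin(z)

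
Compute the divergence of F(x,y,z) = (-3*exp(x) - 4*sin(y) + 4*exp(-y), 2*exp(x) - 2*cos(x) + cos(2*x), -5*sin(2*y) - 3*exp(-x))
-3*exp(x)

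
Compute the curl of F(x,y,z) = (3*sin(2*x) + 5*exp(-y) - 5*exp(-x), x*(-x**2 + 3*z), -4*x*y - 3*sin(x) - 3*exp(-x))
(-7*x, 4*y + 3*cos(x) - 3*exp(-x), -3*x**2 + 3*z + 5*exp(-y))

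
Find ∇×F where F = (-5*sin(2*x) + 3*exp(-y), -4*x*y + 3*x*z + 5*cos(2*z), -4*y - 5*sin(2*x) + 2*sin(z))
(-3*x + 10*sin(2*z) - 4, 10*cos(2*x), -4*y + 3*z + 3*exp(-y))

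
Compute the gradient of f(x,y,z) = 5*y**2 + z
(0, 10*y, 1)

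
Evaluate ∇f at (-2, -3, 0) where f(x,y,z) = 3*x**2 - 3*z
(-12, 0, -3)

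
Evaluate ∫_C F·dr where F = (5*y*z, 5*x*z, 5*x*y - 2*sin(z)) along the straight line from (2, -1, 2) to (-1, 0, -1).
-2*cos(2) + 2*cos(1) + 20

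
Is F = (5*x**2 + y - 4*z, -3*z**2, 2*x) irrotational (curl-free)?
No, ∇×F = (6*z, -6, -1)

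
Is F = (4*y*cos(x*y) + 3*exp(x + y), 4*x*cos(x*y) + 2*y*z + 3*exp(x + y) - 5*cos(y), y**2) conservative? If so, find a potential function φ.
Yes, F is conservative. φ = y**2*z + 3*exp(x + y) - 5*sin(y) + 4*sin(x*y)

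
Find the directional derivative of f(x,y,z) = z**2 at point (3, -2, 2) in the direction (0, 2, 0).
0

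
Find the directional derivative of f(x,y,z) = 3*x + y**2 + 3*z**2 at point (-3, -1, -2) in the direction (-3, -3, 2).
-27*sqrt(22)/22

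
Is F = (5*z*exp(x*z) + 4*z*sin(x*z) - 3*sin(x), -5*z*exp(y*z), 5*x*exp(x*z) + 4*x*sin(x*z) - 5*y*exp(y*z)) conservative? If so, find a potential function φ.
Yes, F is conservative. φ = 5*exp(x*z) - 5*exp(y*z) + 3*cos(x) - 4*cos(x*z)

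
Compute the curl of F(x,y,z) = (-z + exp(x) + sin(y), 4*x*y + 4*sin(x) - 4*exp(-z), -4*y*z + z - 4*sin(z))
(-4*z - 4*exp(-z), -1, 4*y + 4*cos(x) - cos(y))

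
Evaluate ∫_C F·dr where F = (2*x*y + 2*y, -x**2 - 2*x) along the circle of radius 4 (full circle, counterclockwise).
-64*pi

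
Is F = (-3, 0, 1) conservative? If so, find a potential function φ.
Yes, F is conservative. φ = -3*x + z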